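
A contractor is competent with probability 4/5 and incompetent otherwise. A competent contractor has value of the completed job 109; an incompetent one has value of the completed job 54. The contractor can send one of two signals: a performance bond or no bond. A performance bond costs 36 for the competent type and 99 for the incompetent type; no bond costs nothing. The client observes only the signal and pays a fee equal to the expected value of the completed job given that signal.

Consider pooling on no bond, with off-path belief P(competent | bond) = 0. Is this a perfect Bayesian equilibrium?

On the equilibrium path (no bond) the client holds the prior 4/5 and pays 4/5·109 + 1/5·54 = 98. Off-path (bond) belief 0 gives 0·109 + 1·54 = 54.
Competent: no bond gives 98 − 0 = 98; bond gives 54 − 36 = 18. Stays. ✓
Incompetent: no bond gives 98 − 0 = 98; bond gives 54 − 99 = -45. Stays. ✓
Beliefs are Bayes-consistent on-path and both types best-respond.

Yes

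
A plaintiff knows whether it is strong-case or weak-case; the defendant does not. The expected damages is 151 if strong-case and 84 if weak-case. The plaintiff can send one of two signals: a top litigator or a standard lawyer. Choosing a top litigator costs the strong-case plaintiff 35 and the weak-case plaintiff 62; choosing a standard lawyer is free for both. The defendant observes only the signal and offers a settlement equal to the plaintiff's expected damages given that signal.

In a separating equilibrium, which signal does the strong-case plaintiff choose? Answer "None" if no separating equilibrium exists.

Try strong-case → top litigator, weak-case → standard lawyer:
  Under separation the defendant infers type exactly: top litigator → strong-case (pays 151), standard lawyer → weak-case (pays 84).
  Strong-case: top litigator gives 151 − 35 = 116; standard lawyer gives 84 − 0 = 84. No deviation. ✓
  Weak-case: standard lawyer gives 84 − 0 = 84; top litigator gives 151 − 62 = 89. Would deviate. ✗
Try strong-case → standard lawyer, weak-case → top litigator:
  Under separation the defendant infers type exactly: standard lawyer → strong-case (pays 151), top litigator → weak-case (pays 84).
  Strong-case: standard lawyer gives 151 − 0 = 151; top litigator gives 84 − 35 = 49. No deviation. ✓
  Weak-case: top litigator gives 84 − 62 = 22; standard lawyer gives 151 − 0 = 151. Would deviate. ✗
Neither assignment is incentive-compatible.

None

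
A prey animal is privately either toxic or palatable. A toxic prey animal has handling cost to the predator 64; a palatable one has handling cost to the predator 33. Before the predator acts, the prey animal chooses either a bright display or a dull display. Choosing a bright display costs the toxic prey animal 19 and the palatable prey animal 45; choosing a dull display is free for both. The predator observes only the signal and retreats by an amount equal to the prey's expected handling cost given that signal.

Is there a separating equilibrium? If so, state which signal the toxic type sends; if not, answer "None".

Try toxic → bright display, palatable → dull display:
  If types separate, bright display earns payment 64 and dull display earns 33.
  Toxic: bright display gives 64 − 19 = 45; dull display gives 33 − 0 = 33. No deviation. ✓
  Palatable: dull display gives 33 − 0 = 33; bright display gives 64 − 45 = 19. No deviation. ✓
Both hold — the toxic type sends bright display.

bright display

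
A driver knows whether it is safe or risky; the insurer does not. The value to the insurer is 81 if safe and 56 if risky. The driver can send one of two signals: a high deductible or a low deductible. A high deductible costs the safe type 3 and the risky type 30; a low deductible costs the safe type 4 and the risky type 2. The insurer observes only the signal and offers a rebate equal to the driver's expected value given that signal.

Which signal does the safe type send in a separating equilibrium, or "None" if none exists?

high deductible

Try safe → high deductible, risky → low deductible:
  If types separate, high deductible earns payment 81 and low deductible earns 56.
  Safe: high deductible gives 81 − 3 = 78; low deductible gives 56 − 4 = 52. No deviation. ✓
  Risky: low deductible gives 56 − 2 = 54; high deductible gives 81 − 30 = 51. No deviation. ✓
Both hold — the safe type sends high deductible.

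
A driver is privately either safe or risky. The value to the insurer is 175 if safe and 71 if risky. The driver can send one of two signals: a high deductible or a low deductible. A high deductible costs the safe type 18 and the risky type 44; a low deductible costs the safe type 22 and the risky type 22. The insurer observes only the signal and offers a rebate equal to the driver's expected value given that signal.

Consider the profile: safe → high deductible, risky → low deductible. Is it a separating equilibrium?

No

If types separate, high deductible earns payment 175 and low deductible earns 71.
Safe: high deductible gives 175 − 18 = 157; low deductible gives 71 − 22 = 49. No deviation. ✓
Risky: low deductible gives 71 − 22 = 49; high deductible gives 175 − 44 = 131. Would deviate. ✗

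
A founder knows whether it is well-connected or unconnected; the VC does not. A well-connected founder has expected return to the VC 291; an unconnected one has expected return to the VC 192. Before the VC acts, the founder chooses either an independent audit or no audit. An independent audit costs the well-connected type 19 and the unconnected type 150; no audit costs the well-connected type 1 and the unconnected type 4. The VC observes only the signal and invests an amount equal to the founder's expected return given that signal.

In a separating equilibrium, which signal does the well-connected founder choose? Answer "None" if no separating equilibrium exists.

Try well-connected → audit, unconnected → no audit:
  If types separate, audit earns payment 291 and no audit earns 192.
  Well-connected: audit gives 291 − 19 = 272; no audit gives 192 − 1 = 191. No deviation. ✓
  Unconnected: no audit gives 192 − 4 = 188; audit gives 291 − 150 = 141. No deviation. ✓
Both hold — the well-connected type sends audit.

audit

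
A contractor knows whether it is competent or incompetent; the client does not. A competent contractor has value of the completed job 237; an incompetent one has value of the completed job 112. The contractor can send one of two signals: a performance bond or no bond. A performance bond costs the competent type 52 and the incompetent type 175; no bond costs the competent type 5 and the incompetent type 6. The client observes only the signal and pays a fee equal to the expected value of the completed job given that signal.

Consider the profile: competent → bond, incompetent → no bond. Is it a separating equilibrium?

Yes

If types separate, bond earns payment 237 and no bond earns 112.
Competent: bond gives 237 − 52 = 185; no bond gives 112 − 5 = 107. No deviation. ✓
Incompetent: no bond gives 112 − 6 = 106; bond gives 237 − 175 = 62. No deviation. ✓
Both incentive constraints hold.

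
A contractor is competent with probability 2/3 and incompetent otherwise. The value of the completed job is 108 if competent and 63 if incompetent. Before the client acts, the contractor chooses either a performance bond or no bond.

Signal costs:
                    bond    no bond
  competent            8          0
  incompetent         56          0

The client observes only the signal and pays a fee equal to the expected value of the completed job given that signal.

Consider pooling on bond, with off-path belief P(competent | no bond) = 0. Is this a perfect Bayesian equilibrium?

At the pooled signal (bond) the client holds the prior 2/3 and pays 2/3·108 + 1/3·63 = 93. Off-path (no bond) belief 0 gives 0·108 + 1·63 = 63.
Competent: bond gives 93 − 8 = 85; no bond gives 63 − 0 = 63. Stays. ✓
Incompetent: bond gives 93 − 56 = 37; no bond gives 63 − 0 = 63. Deviates. ✗

No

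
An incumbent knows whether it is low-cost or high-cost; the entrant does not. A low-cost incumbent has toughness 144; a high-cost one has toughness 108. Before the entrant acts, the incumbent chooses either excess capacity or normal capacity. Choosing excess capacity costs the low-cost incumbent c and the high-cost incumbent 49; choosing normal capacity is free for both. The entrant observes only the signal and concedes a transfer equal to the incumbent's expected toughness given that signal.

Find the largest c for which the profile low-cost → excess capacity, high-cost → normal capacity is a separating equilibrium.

36

Under separation: excess capacity → low-cost (pays 144); normal capacity → high-cost (pays 108).
High-cost: 108 − 0 = 108 ≥ 144 − 49 = 95. Holds regardless of c. ✓
Low-cost: 144 − c ≥ 108 − 0, so c ≤ 144 − 108 = 36.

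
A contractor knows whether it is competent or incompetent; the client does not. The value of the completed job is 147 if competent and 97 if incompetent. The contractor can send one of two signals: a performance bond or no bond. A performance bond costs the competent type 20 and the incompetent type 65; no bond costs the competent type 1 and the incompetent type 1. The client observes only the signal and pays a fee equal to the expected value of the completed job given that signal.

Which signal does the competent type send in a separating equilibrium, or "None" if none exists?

Try competent → bond, incompetent → no bond:
  If types separate, bond earns payment 147 and no bond earns 97.
  Competent: bond gives 147 − 20 = 127; no bond gives 97 − 1 = 96. No deviation. ✓
  Incompetent: no bond gives 97 − 1 = 96; bond gives 147 − 65 = 82. No deviation. ✓
Both hold — the competent type sends bond.

bond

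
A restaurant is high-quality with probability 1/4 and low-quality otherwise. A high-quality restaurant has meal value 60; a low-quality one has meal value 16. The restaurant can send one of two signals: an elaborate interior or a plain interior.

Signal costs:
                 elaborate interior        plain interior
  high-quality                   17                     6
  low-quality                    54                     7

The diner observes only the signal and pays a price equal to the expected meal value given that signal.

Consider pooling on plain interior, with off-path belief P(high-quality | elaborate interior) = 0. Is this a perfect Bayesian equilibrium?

On the equilibrium path (plain interior) the diner holds the prior 1/4 and pays 1/4·60 + 3/4·16 = 27. Off-path (elaborate interior) belief 0 gives 0·60 + 1·16 = 16.
High-quality: plain interior gives 27 − 6 = 21; elaborate interior gives 16 − 17 = -1. Stays. ✓
Low-quality: plain interior gives 27 − 7 = 20; elaborate interior gives 16 − 54 = -38. Stays. ✓
Beliefs are Bayes-consistent on-path and both types best-respond.

Yes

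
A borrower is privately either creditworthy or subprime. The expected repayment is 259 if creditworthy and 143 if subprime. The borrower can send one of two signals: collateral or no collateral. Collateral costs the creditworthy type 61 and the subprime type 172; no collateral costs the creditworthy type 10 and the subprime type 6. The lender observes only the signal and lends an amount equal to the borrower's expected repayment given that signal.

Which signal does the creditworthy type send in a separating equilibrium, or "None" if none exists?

Try creditworthy → collateral, subprime → no collateral:
  Under separation the lender infers type exactly: collateral → creditworthy (pays 259), no collateral → subprime (pays 143).
  Creditworthy: collateral gives 259 − 61 = 198; no collateral gives 143 − 10 = 133. No deviation. ✓
  Subprime: no collateral gives 143 − 6 = 137; collateral gives 259 − 172 = 87. No deviation. ✓
Both hold — the creditworthy type sends collateral.

collateral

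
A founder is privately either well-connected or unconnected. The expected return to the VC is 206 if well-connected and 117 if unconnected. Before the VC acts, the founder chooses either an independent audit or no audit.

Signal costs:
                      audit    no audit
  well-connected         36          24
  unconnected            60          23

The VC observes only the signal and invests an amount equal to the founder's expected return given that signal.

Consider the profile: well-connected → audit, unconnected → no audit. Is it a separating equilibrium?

No

If types separate, audit earns payment 206 and no audit earns 117.
Well-connected: audit gives 206 − 36 = 170; no audit gives 117 − 24 = 93. No deviation. ✓
Unconnected: no audit gives 117 − 23 = 94; audit gives 206 − 60 = 146. Would deviate. ✗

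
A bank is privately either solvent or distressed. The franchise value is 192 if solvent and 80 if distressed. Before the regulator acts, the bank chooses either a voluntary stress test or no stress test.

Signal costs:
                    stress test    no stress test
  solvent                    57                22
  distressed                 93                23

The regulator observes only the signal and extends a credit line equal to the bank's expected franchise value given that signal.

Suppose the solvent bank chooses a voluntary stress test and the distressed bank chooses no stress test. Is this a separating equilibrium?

Under separation the regulator infers type exactly: stress test → solvent (pays 192), no stress test → distressed (pays 80).
Solvent: stress test gives 192 − 57 = 135; no stress test gives 80 − 22 = 58. No deviation. ✓
Distressed: no stress test gives 80 − 23 = 57; stress test gives 192 − 93 = 99. Would deviate. ✗

No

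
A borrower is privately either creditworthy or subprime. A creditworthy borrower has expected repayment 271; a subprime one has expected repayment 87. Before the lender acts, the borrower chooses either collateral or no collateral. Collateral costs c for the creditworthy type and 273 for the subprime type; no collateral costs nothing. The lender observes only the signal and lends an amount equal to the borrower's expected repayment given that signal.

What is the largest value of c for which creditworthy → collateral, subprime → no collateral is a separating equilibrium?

184

Under separation: collateral → creditworthy (pays 271); no collateral → subprime (pays 87).
Subprime: 87 − 0 = 87 ≥ 271 − 273 = -2. Holds regardless of c. ✓
Creditworthy: 271 − c ≥ 87 − 0, so c ≤ 271 − 87 = 184.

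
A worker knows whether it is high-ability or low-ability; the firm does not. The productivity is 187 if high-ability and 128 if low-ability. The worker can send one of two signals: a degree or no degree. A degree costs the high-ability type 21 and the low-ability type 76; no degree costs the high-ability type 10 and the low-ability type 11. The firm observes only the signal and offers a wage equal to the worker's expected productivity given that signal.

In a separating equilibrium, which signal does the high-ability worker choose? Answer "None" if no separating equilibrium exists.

Try high-ability → degree, low-ability → no degree:
  Under separation the firm infers type exactly: degree → high-ability (pays 187), no degree → low-ability (pays 128).
  High-ability: degree gives 187 − 21 = 166; no degree gives 128 − 10 = 118. No deviation. ✓
  Low-ability: no degree gives 128 − 11 = 117; degree gives 187 − 76 = 111. No deviation. ✓
Both hold — the high-ability type sends degree.

degree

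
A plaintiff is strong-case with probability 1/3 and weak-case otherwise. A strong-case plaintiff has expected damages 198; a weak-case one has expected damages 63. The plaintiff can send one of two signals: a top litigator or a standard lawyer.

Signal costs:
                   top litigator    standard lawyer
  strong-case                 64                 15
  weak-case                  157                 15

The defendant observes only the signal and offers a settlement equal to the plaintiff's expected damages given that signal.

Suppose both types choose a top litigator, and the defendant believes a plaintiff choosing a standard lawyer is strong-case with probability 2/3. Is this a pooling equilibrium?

No

At the pooled signal (top litigator) the defendant holds the prior 1/3 and pays 1/3·198 + 2/3·63 = 108. Off-path (standard lawyer) belief 2/3 gives 2/3·198 + 1/3·63 = 153.
Strong-case: top litigator gives 108 − 64 = 44; standard lawyer gives 153 − 15 = 138. Deviates. ✗
Weak-case: top litigator gives 108 − 157 = -49; standard lawyer gives 153 − 15 = 138. Deviates. ✗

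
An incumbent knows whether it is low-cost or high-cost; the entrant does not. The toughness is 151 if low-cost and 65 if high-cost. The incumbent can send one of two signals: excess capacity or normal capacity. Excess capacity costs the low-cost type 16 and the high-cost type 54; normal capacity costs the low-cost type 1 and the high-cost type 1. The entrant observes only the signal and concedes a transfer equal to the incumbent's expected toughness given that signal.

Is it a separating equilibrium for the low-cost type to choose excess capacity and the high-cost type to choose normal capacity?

No

Under separation the entrant infers type exactly: excess capacity → low-cost (pays 151), normal capacity → high-cost (pays 65).
Low-cost: excess capacity gives 151 − 16 = 135; normal capacity gives 65 − 1 = 64. No deviation. ✓
High-cost: normal capacity gives 65 − 1 = 64; excess capacity gives 151 − 54 = 97. Would deviate. ✗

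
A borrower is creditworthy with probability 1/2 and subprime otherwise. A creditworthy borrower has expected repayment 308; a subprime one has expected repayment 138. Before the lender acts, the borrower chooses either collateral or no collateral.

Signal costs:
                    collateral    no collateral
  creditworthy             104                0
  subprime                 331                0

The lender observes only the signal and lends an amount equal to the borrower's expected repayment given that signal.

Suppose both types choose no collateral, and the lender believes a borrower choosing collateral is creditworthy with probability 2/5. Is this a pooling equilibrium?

Yes

On the equilibrium path (no collateral) the lender holds the prior 1/2 and pays 1/2·308 + 1/2·138 = 223. Off-path (collateral) belief 2/5 gives 2/5·308 + 3/5·138 = 206.
Creditworthy: no collateral gives 223 − 0 = 223; collateral gives 206 − 104 = 102. Stays. ✓
Subprime: no collateral gives 223 − 0 = 223; collateral gives 206 − 331 = -125. Stays. ✓
Beliefs are Bayes-consistent on-path and both types best-respond.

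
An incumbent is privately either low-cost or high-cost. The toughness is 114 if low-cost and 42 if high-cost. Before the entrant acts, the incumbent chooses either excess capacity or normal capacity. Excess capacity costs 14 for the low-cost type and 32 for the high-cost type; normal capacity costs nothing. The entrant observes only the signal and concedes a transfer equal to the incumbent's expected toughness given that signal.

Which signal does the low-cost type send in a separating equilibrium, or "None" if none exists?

Try low-cost → excess capacity, high-cost → normal capacity:
  If types separate, excess capacity earns payment 114 and normal capacity earns 42.
  Low-cost: excess capacity gives 114 − 14 = 100; normal capacity gives 42 − 0 = 42. No deviation. ✓
  High-cost: normal capacity gives 42 − 0 = 42; excess capacity gives 114 − 32 = 82. Would deviate. ✗
Try low-cost → normal capacity, high-cost → excess capacity:
  If types separate, normal capacity earns payment 114 and excess capacity earns 42.
  Low-cost: normal capacity gives 114 − 0 = 114; excess capacity gives 42 − 14 = 28. No deviation. ✓
  High-cost: excess capacity gives 42 − 32 = 10; normal capacity gives 114 − 0 = 114. Would deviate. ✗
Neither assignment is incentive-compatible.

None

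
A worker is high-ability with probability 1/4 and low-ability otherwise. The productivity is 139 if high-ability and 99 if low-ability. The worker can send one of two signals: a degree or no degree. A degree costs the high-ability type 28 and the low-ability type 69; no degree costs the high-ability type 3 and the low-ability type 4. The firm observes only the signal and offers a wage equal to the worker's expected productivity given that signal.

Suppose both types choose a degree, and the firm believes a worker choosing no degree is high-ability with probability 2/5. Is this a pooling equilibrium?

No

At the pooled signal (degree) the firm holds the prior 1/4 and pays 1/4·139 + 3/4·99 = 109. Off-path (no degree) belief 2/5 gives 2/5·139 + 3/5·99 = 115.
High-ability: degree gives 109 − 28 = 81; no degree gives 115 − 3 = 112. Deviates. ✗
Low-ability: degree gives 109 − 69 = 40; no degree gives 115 − 4 = 111. Deviates. ✗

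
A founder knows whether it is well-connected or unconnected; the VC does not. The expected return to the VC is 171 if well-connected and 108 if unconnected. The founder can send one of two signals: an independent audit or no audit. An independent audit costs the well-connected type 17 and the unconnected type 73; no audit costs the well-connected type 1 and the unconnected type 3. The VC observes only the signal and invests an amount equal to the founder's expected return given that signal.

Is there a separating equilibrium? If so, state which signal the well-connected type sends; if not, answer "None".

audit

Try well-connected → audit, unconnected → no audit:
  Under separation the VC infers type exactly: audit → well-connected (pays 171), no audit → unconnected (pays 108).
  Well-connected: audit gives 171 − 17 = 154; no audit gives 108 − 1 = 107. No deviation. ✓
  Unconnected: no audit gives 108 − 3 = 105; audit gives 171 − 73 = 98. No deviation. ✓
Both hold — the well-connected type sends audit.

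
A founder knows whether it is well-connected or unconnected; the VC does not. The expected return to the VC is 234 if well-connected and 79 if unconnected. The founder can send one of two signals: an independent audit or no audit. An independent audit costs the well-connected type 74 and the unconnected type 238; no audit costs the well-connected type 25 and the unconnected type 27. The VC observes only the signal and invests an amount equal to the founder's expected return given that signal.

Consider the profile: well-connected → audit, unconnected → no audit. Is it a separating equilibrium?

Yes

If types separate, audit earns payment 234 and no audit earns 79.
Well-connected: audit gives 234 − 74 = 160; no audit gives 79 − 25 = 54. No deviation. ✓
Unconnected: no audit gives 79 − 27 = 52; audit gives 234 − 238 = -4. No deviation. ✓
Neither type gains from mimicking the other.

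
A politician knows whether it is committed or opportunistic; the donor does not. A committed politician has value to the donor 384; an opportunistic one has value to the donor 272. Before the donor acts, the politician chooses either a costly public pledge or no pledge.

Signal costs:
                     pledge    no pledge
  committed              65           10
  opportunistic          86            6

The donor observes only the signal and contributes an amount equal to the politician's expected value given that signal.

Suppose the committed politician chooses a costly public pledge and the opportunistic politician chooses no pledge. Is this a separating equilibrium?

Under separation the donor infers type exactly: pledge → committed (pays 384), no pledge → opportunistic (pays 272).
Committed: pledge gives 384 − 65 = 319; no pledge gives 272 − 10 = 262. No deviation. ✓
Opportunistic: no pledge gives 272 − 6 = 266; pledge gives 384 − 86 = 298. Would deviate. ✗

No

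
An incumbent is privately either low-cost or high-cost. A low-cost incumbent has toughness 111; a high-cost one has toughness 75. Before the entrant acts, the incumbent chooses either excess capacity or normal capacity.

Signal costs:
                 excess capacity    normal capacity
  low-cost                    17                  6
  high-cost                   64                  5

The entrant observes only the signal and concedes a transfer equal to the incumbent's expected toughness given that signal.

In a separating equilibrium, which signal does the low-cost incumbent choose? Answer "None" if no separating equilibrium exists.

excess capacity

Try low-cost → excess capacity, high-cost → normal capacity:
  If types separate, excess capacity earns payment 111 and normal capacity earns 75.
  Low-cost: excess capacity gives 111 − 17 = 94; normal capacity gives 75 − 6 = 69. No deviation. ✓
  High-cost: normal capacity gives 75 − 5 = 70; excess capacity gives 111 − 64 = 47. No deviation. ✓
Both hold — the low-cost type sends excess capacity.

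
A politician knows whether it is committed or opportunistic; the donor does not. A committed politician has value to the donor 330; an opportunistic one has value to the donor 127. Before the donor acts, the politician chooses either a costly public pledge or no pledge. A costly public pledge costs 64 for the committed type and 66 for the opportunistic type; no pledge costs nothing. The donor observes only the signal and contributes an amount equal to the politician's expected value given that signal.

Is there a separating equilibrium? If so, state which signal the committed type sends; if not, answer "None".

None

Try committed → pledge, opportunistic → no pledge:
  Under separation the donor infers type exactly: pledge → committed (pays 330), no pledge → opportunistic (pays 127).
  Committed: pledge gives 330 − 64 = 266; no pledge gives 127 − 0 = 127. No deviation. ✓
  Opportunistic: no pledge gives 127 − 0 = 127; pledge gives 330 − 66 = 264. Would deviate. ✗
Try committed → no pledge, opportunistic → pledge:
  Under separation the donor infers type exactly: no pledge → committed (pays 330), pledge → opportunistic (pays 127).
  Committed: no pledge gives 330 − 0 = 330; pledge gives 127 − 64 = 63. No deviation. ✓
  Opportunistic: pledge gives 127 − 66 = 61; no pledge gives 330 − 0 = 330. Would deviate. ✗
Neither assignment is incentive-compatible.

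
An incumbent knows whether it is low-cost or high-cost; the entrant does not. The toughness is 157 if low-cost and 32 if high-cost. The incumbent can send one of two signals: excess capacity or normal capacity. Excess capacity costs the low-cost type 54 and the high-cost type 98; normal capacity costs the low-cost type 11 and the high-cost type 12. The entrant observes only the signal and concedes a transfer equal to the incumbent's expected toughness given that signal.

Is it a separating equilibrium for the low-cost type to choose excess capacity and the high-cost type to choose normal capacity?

No

Under separation the entrant infers type exactly: excess capacity → low-cost (pays 157), normal capacity → high-cost (pays 32).
Low-cost: excess capacity gives 157 − 54 = 103; normal capacity gives 32 − 11 = 21. No deviation. ✓
High-cost: normal capacity gives 32 − 12 = 20; excess capacity gives 157 − 98 = 59. Would deviate. ✗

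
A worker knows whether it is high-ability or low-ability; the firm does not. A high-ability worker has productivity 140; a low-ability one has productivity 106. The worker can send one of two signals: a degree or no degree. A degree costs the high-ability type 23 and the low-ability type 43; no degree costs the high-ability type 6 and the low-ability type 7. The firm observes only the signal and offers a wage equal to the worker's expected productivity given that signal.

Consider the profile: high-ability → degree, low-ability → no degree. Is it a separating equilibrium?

Yes

If types separate, degree earns payment 140 and no degree earns 106.
High-ability: degree gives 140 − 23 = 117; no degree gives 106 − 6 = 100. No deviation. ✓
Low-ability: no degree gives 106 − 7 = 99; degree gives 140 − 43 = 97. No deviation. ✓
Neither type gains from mimicking the other.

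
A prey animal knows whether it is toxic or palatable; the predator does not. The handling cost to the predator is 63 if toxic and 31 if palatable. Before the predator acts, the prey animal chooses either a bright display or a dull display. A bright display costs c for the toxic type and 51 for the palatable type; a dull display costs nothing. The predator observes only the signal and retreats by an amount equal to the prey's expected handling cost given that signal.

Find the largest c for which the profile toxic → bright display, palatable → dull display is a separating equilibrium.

Under separation: bright display → toxic (pays 63); dull display → palatable (pays 31).
Palatable: 31 − 0 = 31 ≥ 63 − 51 = 12. Holds regardless of c. ✓
Toxic: 63 − c ≥ 31 − 0, so c ≤ 63 − 31 = 32.

32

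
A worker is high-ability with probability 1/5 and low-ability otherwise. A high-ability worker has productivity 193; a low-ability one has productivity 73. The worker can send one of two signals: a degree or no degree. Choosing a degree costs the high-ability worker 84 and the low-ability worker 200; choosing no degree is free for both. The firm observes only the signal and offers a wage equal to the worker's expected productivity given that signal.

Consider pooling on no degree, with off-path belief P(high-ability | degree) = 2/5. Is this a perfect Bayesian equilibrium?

Yes

On the equilibrium path (no degree) the firm holds the prior 1/5 and pays 1/5·193 + 4/5·73 = 97. Off-path (degree) belief 2/5 gives 2/5·193 + 3/5·73 = 121.
High-ability: no degree gives 97 − 0 = 97; degree gives 121 − 84 = 37. Stays. ✓
Low-ability: no degree gives 97 − 0 = 97; degree gives 121 − 200 = -79. Stays. ✓
Beliefs are Bayes-consistent on-path and both types best-respond.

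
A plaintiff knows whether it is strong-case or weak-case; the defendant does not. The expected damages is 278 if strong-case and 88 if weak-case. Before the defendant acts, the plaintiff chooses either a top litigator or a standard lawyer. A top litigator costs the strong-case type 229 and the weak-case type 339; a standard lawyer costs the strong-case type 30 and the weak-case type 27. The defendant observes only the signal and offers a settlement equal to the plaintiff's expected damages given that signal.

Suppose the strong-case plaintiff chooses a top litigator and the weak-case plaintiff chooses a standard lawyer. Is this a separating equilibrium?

Under separation the defendant infers type exactly: top litigator → strong-case (pays 278), standard lawyer → weak-case (pays 88).
Strong-case: top litigator gives 278 − 229 = 49; standard lawyer gives 88 − 30 = 58. Would deviate. ✗
Weak-case: standard lawyer gives 88 − 27 = 61; top litigator gives 278 − 339 = -61. No deviation. ✓

No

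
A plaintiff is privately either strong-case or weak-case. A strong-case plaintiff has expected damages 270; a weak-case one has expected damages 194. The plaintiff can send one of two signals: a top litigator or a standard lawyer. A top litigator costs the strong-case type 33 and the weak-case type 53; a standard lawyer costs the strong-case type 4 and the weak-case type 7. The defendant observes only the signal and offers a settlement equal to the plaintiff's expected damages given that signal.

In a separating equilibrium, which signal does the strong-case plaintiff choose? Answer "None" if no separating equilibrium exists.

None

Try strong-case → top litigator, weak-case → standard lawyer:
  If types separate, top litigator earns payment 270 and standard lawyer earns 194.
  Strong-case: top litigator gives 270 − 33 = 237; standard lawyer gives 194 − 4 = 190. No deviation. ✓
  Weak-case: standard lawyer gives 194 − 7 = 187; top litigator gives 270 − 53 = 217. Would deviate. ✗
Try strong-case → standard lawyer, weak-case → top litigator:
  If types separate, standard lawyer earns payment 270 and top litigator earns 194.
  Strong-case: standard lawyer gives 270 − 4 = 266; top litigator gives 194 − 33 = 161. No deviation. ✓
  Weak-case: top litigator gives 194 − 53 = 141; standard lawyer gives 270 − 7 = 263. Would deviate. ✗
Neither assignment is incentive-compatible.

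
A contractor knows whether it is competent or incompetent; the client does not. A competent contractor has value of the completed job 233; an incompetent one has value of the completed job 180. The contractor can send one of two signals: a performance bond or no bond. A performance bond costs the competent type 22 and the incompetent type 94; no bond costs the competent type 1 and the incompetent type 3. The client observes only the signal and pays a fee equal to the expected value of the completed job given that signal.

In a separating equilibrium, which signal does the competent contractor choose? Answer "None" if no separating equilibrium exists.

Try competent → bond, incompetent → no bond:
  If types separate, bond earns payment 233 and no bond earns 180.
  Competent: bond gives 233 − 22 = 211; no bond gives 180 − 1 = 179. No deviation. ✓
  Incompetent: no bond gives 180 − 3 = 177; bond gives 233 − 94 = 139. No deviation. ✓
Both hold — the competent type sends bond.

bond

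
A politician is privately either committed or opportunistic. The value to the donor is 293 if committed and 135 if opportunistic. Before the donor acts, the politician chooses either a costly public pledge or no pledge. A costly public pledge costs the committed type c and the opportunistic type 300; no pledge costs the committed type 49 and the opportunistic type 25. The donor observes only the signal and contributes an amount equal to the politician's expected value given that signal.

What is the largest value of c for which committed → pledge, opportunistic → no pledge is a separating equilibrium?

Under separation: pledge → committed (pays 293); no pledge → opportunistic (pays 135).
Opportunistic: 135 − 25 = 110 ≥ 293 − 300 = -7. Holds regardless of c. ✓
Committed: 293 − c ≥ 135 − 49, so c ≤ 293 − 86 = 207.

207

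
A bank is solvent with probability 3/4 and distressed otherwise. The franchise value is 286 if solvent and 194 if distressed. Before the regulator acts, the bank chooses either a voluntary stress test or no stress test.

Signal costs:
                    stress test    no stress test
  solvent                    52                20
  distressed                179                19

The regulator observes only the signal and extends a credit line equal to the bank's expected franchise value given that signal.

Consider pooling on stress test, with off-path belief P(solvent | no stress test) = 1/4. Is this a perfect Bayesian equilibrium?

At the pooled signal (stress test) the regulator holds the prior 3/4 and pays 3/4·286 + 1/4·194 = 263. Off-path (no stress test) belief 1/4 gives 1/4·286 + 3/4·194 = 217.
Solvent: stress test gives 263 − 52 = 211; no stress test gives 217 − 20 = 197. Stays. ✓
Distressed: stress test gives 263 − 179 = 84; no stress test gives 217 − 19 = 198. Deviates. ✗

No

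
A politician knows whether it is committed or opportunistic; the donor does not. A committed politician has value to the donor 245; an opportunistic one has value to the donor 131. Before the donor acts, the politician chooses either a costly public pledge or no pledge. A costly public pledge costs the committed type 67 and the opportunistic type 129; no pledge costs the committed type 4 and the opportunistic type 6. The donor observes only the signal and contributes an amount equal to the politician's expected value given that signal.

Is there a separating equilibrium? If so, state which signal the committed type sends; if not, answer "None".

pledge

Try committed → pledge, opportunistic → no pledge:
  Under separation the donor infers type exactly: pledge → committed (pays 245), no pledge → opportunistic (pays 131).
  Committed: pledge gives 245 − 67 = 178; no pledge gives 131 − 4 = 127. No deviation. ✓
  Opportunistic: no pledge gives 131 − 6 = 125; pledge gives 245 − 129 = 116. No deviation. ✓
Both hold — the committed type sends pledge.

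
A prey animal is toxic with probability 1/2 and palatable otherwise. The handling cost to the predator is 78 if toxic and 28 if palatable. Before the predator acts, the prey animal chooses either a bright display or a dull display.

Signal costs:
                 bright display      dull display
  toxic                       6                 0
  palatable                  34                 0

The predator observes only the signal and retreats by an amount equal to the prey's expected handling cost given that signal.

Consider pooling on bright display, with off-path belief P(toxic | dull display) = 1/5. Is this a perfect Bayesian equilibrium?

No

On the equilibrium path (bright display) the predator holds the prior 1/2 and pays 1/2·78 + 1/2·28 = 53. Off-path (dull display) belief 1/5 gives 1/5·78 + 4/5·28 = 38.
Toxic: bright display gives 53 − 6 = 47; dull display gives 38 − 0 = 38. Stays. ✓
Palatable: bright display gives 53 − 34 = 19; dull display gives 38 − 0 = 38. Deviates. ✗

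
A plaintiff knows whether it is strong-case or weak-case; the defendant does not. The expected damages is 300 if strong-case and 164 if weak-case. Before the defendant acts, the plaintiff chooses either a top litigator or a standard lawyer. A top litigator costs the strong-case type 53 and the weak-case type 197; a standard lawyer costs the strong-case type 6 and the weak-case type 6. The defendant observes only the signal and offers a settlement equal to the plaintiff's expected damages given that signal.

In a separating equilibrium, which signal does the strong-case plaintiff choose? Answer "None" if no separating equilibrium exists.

Try strong-case → top litigator, weak-case → standard lawyer:
  If types separate, top litigator earns payment 300 and standard lawyer earns 164.
  Strong-case: top litigator gives 300 − 53 = 247; standard lawyer gives 164 − 6 = 158. No deviation. ✓
  Weak-case: standard lawyer gives 164 − 6 = 158; top litigator gives 300 − 197 = 103. No deviation. ✓
Both hold — the strong-case type sends top litigator.

top litigator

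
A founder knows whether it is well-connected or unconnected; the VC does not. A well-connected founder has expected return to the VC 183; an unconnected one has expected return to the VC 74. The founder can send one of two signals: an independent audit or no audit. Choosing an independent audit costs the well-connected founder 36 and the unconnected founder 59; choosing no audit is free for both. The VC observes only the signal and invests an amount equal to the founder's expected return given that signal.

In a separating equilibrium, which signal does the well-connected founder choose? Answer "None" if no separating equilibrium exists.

None

Try well-connected → audit, unconnected → no audit:
  If types separate, audit earns payment 183 and no audit earns 74.
  Well-connected: audit gives 183 − 36 = 147; no audit gives 74 − 0 = 74. No deviation. ✓
  Unconnected: no audit gives 74 − 0 = 74; audit gives 183 − 59 = 124. Would deviate. ✗
Try well-connected → no audit, unconnected → audit:
  If types separate, no audit earns payment 183 and audit earns 74.
  Well-connected: no audit gives 183 − 0 = 183; audit gives 74 − 36 = 38. No deviation. ✓
  Unconnected: audit gives 74 − 59 = 15; no audit gives 183 − 0 = 183. Would deviate. ✗
Neither assignment is incentive-compatible.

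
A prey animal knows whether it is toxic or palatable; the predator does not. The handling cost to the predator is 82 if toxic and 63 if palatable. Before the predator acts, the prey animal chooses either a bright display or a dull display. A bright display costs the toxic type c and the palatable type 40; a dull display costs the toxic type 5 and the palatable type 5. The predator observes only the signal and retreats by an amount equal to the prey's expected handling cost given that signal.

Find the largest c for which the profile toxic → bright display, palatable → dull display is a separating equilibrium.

24

Under separation: bright display → toxic (pays 82); dull display → palatable (pays 63).
Palatable: 63 − 5 = 58 ≥ 82 − 40 = 42. Holds regardless of c. ✓
Toxic: 82 − c ≥ 63 − 5, so c ≤ 82 − 58 = 24.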